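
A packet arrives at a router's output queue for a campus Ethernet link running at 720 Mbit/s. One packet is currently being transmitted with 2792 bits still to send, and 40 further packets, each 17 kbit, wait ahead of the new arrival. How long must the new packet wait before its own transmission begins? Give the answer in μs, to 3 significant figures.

948 μs

Each queued packet: L/R = 17000/720000000 = 23.6111 μs.
40 queued → 944.444 μs.
Plus remaining 2792 bits of current packet: 3.87778 μs.
Queuing delay = 948 μs.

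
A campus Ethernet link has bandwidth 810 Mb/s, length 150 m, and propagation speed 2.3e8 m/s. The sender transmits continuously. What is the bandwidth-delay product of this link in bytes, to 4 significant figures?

Propagation delay = 150 / 2.3e+08 = 6.52174e-07 s.
BDP = R × t_prop = 810000000 × 6.52174e-07 = 528.261 bits.
In bytes: 528.261/8 = 66.03 bytes.

66.03 bytes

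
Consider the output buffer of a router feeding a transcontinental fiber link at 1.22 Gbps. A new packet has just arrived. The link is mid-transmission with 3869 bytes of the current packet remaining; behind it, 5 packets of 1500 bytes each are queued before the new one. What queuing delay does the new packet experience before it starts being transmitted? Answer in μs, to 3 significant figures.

Each queued packet: L/R = 12000/1220000000 = 9.83607 μs.
5 queued → 49.1803 μs.
Plus remaining 30952 bits of current packet: 25.3705 μs.
Queuing delay = 74.6 μs.

74.6 μs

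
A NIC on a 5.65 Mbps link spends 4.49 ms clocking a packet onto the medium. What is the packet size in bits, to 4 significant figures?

L = R × t_tx = 5650000 b/s × 0.00449 s = 25368.5 bits.

25370 bits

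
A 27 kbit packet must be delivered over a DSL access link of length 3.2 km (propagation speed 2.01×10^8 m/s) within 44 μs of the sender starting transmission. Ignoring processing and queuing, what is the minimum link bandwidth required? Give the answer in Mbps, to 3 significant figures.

962 Mbps

Propagation delay = 3200 / 2.01e+08 = 15.9204 μs.
Transmission budget = 44 − 15.9204 = 28.0796 μs.
R ≥ L / t_tx = 27000 bits / 2.80796e-05 s = 962 Mbps.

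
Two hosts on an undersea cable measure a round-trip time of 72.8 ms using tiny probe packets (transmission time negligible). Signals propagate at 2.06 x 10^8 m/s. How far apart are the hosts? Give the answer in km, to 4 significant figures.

One-way propagation = RTT/2 = 36.4 ms.
d = s × t = 206000000 × 0.0364 = 7498 km.

7498 km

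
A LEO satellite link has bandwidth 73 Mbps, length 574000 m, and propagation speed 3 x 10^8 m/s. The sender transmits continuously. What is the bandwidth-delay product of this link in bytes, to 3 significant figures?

17500 bytes

Propagation delay = 574000 / 300000000 = 0.00191333 s.
BDP = R × t_prop = 73000000 × 0.00191333 = 139673 bits.
In bytes: 139673/8 = 17500 bytes.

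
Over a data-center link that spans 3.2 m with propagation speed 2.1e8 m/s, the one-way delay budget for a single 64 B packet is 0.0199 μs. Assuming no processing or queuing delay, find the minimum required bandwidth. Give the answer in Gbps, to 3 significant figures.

110 Gbps

L = 512 bits.
Propagation delay = 3.2 / 210000000 = 0.0152381 μs.
Transmission budget = 0.0199 − 0.0152381 = 0.0046619 μs.
R ≥ L / t_tx = 512 bits / 4.6619e-09 s = 110 Gbps.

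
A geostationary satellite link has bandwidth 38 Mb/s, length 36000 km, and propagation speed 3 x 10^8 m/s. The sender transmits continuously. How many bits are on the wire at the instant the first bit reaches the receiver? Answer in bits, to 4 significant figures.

4560000 bits

Propagation delay = 36000000 / 300000000 = 0.12 s.
BDP = R × t_prop = 38000000 × 0.12 = 4560000 bits.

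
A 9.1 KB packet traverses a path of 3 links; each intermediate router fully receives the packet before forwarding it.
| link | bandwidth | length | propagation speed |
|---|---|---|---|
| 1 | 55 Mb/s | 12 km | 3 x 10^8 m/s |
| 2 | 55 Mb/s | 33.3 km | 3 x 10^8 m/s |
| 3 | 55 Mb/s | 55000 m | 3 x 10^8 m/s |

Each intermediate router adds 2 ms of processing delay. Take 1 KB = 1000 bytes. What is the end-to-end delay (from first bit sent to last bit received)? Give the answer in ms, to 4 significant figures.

8.305 ms

L = 72800 bits.
Transmission delay per hop = L/R = 72800/55000000 = 1.32364 ms; 3 hops → 3.97091 ms.
Propagation delays (d/s per hop): 0.04, 0.111, 0.183333 ms; sum = 0.334333 ms.
Processing at 2 router(s): 2 × 2 ms = 4 ms.
End-to-end = 8.305 ms.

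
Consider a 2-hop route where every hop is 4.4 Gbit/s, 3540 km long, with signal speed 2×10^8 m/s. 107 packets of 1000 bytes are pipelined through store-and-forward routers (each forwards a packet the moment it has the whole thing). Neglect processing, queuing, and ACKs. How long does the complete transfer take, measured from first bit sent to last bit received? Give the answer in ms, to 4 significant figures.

Per-hop transmission t_tx = L/R = 8000/4400000000 = 0.00181818 ms.
Per-hop propagation t_prop = 3540000/200000000 = 17.7 ms.
Pipeline fill: first packet needs 2·t_tx to clear all hops; remaining 106 packets each add one t_tx.
Total = (2+107-1)·t_tx + 2·t_prop = 108·0.00181818 + 2·17.7 = 35.60 ms.

35.60 ms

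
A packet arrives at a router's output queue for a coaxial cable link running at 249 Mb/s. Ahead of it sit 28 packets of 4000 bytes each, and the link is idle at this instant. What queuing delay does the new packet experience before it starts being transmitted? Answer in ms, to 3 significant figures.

Each queued packet: L/R = 32000/249000000 = 0.128514 ms.
28 queued → 3.59839 ms.
Queuing delay = 3.60 ms.

3.60 ms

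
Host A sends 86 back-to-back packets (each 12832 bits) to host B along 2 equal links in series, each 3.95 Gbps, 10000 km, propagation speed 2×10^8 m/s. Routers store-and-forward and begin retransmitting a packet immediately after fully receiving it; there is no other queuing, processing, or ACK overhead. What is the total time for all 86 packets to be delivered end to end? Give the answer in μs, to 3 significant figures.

Per-hop transmission t_tx = L/R = 12832/3950000000 = 3.24861 μs.
Per-hop propagation t_prop = 10000000/200000000 = 50000 μs.
Pipeline fill: first packet needs 2·t_tx to clear all hops; remaining 85 packets each add one t_tx.
Total = (2+86-1)·t_tx + 2·t_prop = 87·3.24861 + 2·50000 = 100000 μs.

100000 μs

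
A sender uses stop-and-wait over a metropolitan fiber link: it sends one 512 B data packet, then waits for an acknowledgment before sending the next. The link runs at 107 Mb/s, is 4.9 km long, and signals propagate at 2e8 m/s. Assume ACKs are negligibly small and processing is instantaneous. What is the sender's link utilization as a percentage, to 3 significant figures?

43.9 %

t_tx = L/R = 4096/107000000 = 3.82804e-05 s.
t_prop = 4900/200000000 = 2.45e-05 s; RTT = 4.9e-05 s.
Cycle = t_tx + RTT = 8.72804e-05 s.
Utilization = t_tx / cycle = 3.82804e-05/8.72804e-05 = 43.9 %.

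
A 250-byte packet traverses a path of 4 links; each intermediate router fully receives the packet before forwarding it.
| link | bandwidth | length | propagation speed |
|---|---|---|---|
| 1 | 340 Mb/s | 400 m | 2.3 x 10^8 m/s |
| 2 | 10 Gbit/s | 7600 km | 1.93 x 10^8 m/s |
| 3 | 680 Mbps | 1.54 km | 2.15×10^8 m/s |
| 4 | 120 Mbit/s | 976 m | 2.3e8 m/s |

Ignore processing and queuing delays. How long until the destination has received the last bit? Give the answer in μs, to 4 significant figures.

L = 250 × 8 = 2000 bits.
Transmission delays (L/R per hop): 5.88235, 0.2, 2.94118, 16.6667 μs; sum = 25.6902 μs.
Propagation delays (d/s per hop): 1.73913, 39378.2, 7.16279, 4.24348 μs; sum = 39391.4 μs.
End-to-end = 39420 μs.

39420 μs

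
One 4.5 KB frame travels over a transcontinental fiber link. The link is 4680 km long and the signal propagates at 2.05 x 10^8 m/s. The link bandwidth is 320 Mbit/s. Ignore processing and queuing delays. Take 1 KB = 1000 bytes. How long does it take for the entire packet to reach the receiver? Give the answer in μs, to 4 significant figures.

L = 36000 bits.
Transmission delay = L/R = 36000 / 320000000 = 112.5 μs.
Propagation delay = d/s = 4680000 m / 2.05e+08 m/s = 22829.3 μs.
Total = 22940 μs.

22940 μs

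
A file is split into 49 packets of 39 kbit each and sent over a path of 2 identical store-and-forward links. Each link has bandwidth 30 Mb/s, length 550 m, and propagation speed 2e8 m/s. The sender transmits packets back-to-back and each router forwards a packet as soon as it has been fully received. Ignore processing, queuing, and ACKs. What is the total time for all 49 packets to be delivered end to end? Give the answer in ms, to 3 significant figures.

65.0 ms

Per-hop transmission t_tx = L/R = 39000/30000000 = 1.3 ms.
Per-hop propagation t_prop = 550/200000000 = 0.00275 ms.
Pipeline fill: first packet needs 2·t_tx to clear all hops; remaining 48 packets each add one t_tx.
Total = (2+49-1)·t_tx + 2·t_prop = 50·1.3 + 2·0.00275 = 65.0 ms.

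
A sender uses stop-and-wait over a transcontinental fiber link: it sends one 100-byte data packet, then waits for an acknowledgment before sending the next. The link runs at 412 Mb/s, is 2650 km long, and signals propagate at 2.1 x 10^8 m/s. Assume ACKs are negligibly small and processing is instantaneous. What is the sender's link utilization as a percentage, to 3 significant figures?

t_tx = L/R = 800/412000000 = 1.94175e-06 s.
t_prop = 2650000/210000000 = 0.012619 s; RTT = 0.0252381 s.
Cycle = t_tx + RTT = 0.02524 s.
Utilization = t_tx / cycle = 1.94175e-06/0.02524 = 0.00769 %.

0.00769 %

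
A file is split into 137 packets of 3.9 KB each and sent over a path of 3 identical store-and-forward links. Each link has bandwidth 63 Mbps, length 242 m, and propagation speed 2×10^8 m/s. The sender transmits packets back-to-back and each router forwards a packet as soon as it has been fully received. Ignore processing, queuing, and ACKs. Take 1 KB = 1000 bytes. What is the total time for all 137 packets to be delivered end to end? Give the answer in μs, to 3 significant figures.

68800 μs

Per-hop transmission t_tx = L/R = 31200/63000000 = 495.238 μs.
Per-hop propagation t_prop = 242/200000000 = 1.21 μs.
Pipeline fill: first packet needs 3·t_tx to clear all hops; remaining 136 packets each add one t_tx.
Total = (3+137-1)·t_tx + 3·t_prop = 139·495.238 + 3·1.21 = 68800 μs.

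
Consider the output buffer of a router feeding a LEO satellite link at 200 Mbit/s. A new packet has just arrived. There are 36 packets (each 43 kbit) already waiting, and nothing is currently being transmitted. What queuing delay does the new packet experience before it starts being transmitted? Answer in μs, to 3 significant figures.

7740 μs

Each queued packet: L/R = 43000/200000000 = 215 μs.
36 queued → 7740 μs.
Queuing delay = 7740 μs.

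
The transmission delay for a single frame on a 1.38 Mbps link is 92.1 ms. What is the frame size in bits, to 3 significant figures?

127000 bits

L = R × t_tx = 1380000 b/s × 0.0921 s = 127098 bits.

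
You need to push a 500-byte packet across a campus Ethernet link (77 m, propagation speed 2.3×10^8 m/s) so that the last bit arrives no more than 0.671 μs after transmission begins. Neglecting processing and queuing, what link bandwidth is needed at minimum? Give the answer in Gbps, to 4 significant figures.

L = 4000 bits.
Propagation delay = 77 / 2.3e+08 = 0.334783 μs.
Transmission budget = 0.671 − 0.334783 = 0.336217 μs.
R ≥ L / t_tx = 4000 bits / 3.36217e-07 s = 11.90 Gbps.

11.90 Gbps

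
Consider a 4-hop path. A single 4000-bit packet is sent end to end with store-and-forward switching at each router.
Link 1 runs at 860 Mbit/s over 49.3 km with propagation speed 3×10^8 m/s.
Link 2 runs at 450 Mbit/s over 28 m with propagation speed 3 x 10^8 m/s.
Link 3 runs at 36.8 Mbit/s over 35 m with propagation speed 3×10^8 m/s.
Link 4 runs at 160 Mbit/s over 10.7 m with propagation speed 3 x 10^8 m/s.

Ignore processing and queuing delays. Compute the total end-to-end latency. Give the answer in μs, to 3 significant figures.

312 μs

Transmission delays (L/R per hop): 4.65116, 8.88889, 108.696, 25 μs; sum = 147.236 μs.
Propagation delays (d/s per hop): 164.333, 0.0933333, 0.116667, 0.0356667 μs; sum = 164.579 μs.
End-to-end = 312 μs.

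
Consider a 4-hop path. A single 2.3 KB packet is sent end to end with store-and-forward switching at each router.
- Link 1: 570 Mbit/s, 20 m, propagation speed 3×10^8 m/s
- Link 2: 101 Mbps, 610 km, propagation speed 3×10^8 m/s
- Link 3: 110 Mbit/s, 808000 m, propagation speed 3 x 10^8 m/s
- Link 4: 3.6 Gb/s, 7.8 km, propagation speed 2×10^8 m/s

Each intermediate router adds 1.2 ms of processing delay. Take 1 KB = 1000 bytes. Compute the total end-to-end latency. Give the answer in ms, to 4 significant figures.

8.753 ms

L = 18400 bits.
Transmission delays (L/R per hop): 0.0322807, 0.182178, 0.167273, 0.00511111 ms; sum = 0.386843 ms.
Propagation delays (d/s per hop): 6.66667e-05, 2.03333, 2.69333, 0.039 ms; sum = 4.76573 ms.
Processing at 3 router(s): 3 × 1.2 ms = 3.6 ms.
End-to-end = 8.753 ms.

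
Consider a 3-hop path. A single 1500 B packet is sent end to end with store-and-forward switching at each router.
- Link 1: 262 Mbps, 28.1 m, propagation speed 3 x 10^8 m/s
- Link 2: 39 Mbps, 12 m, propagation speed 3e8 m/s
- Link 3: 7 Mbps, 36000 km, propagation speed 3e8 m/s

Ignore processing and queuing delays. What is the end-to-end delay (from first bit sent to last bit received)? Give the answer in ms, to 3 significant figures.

L = 1500 × 8 = 12000 bits.
Transmission delays (L/R per hop): 0.0458015, 0.307692, 1.71429 ms; sum = 2.06778 ms.
Propagation delays (d/s per hop): 9.36667e-05, 4e-05, 120 ms; sum = 120 ms.
End-to-end = 122 ms.

122 ms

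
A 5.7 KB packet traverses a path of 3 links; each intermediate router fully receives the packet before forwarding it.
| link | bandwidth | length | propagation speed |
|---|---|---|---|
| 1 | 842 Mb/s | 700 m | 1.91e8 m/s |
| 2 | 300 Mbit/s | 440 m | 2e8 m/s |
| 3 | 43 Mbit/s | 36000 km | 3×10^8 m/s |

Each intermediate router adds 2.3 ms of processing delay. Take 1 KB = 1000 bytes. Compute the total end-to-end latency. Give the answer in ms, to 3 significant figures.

126 ms

L = 45600 bits.
Transmission delays (L/R per hop): 0.0541568, 0.152, 1.06047 ms; sum = 1.26662 ms.
Propagation delays (d/s per hop): 0.00366492, 0.0022, 120 ms; sum = 120.006 ms.
Processing at 2 router(s): 2 × 2.3 ms = 4.6 ms.
End-to-end = 126 ms.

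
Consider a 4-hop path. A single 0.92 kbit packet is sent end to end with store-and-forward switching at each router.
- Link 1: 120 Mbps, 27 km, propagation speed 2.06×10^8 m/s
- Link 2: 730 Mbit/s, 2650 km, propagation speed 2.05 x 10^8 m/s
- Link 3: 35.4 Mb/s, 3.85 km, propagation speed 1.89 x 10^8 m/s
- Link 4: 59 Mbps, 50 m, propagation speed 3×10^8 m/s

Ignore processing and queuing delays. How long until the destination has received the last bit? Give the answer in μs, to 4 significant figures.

13130 μs

L = 920 bits.
Transmission delays (L/R per hop): 7.66667, 1.26027, 25.9887, 15.5932 μs; sum = 50.5089 μs.
Propagation delays (d/s per hop): 131.068, 12926.8, 20.3704, 0.166667 μs; sum = 13078.4 μs.
End-to-end = 13130 μs.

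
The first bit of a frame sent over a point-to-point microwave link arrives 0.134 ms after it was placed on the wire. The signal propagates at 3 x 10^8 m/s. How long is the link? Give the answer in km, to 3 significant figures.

40.2 km

d = s × t_prop = 300000000 × 0.000134 = 40.2 km.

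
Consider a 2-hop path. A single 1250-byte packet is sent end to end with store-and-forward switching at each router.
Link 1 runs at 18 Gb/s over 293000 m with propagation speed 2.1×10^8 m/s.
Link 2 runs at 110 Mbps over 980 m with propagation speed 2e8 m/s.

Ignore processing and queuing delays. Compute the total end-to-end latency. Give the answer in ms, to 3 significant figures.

1.49 ms

L = 1250 × 8 = 10000 bits.
Transmission delays (L/R per hop): 0.000555556, 0.0909091 ms; sum = 0.0914646 ms.
Propagation delays (d/s per hop): 1.39524, 0.0049 ms; sum = 1.40014 ms.
End-to-end = 1.49 ms.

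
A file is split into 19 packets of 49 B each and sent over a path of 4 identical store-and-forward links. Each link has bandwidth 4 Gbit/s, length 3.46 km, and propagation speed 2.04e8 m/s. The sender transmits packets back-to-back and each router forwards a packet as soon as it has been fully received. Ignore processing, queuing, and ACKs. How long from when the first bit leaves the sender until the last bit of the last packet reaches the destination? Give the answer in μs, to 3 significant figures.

Per-hop transmission t_tx = L/R = 392/4000000000 = 0.098 μs.
Per-hop propagation t_prop = 3460/204000000 = 16.9608 μs.
Pipeline fill: first packet needs 4·t_tx to clear all hops; remaining 18 packets each add one t_tx.
Total = (4+19-1)·t_tx + 4·t_prop = 22·0.098 + 4·16.9608 = 70.0 μs.

70.0 μs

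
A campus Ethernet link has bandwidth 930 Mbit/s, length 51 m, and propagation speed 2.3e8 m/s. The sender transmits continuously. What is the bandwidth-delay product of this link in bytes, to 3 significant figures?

Propagation delay = 51 / 2.3e+08 = 2.21739e-07 s.
BDP = R × t_prop = 930000000 × 2.21739e-07 = 206.217 bits.
In bytes: 206.217/8 = 25.8 bytes.

25.8 bytes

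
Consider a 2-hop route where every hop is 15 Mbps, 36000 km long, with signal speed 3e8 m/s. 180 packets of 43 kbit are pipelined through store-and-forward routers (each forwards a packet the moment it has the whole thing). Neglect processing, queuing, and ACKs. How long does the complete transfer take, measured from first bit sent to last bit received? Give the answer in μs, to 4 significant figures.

Per-hop transmission t_tx = L/R = 43000/15000000 = 2866.67 μs.
Per-hop propagation t_prop = 36000000/300000000 = 120000 μs.
Pipeline fill: first packet needs 2·t_tx to clear all hops; remaining 179 packets each add one t_tx.
Total = (2+180-1)·t_tx + 2·t_prop = 181·2866.67 + 2·120000 = 758900 μs.

758900 μs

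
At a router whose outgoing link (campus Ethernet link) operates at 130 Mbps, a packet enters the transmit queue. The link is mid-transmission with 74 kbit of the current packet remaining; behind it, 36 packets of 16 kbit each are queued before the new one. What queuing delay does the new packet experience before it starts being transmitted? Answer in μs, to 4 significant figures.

5000 μs

Each queued packet: L/R = 16000/130000000 = 123.077 μs.
36 queued → 4430.77 μs.
Plus remaining 74000 bits of current packet: 569.231 μs.
Queuing delay = 5000 μs.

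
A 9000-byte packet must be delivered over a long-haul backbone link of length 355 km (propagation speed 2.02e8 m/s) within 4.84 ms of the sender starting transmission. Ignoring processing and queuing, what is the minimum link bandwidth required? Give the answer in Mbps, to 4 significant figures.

23.36 Mbps

L = 72000 bits.
Propagation delay = 355000 / 202000000 = 1.75743 ms.
Transmission budget = 4.84 − 1.75743 = 3.08257 ms.
R ≥ L / t_tx = 72000 bits / 0.00308257 s = 23.36 Mbps.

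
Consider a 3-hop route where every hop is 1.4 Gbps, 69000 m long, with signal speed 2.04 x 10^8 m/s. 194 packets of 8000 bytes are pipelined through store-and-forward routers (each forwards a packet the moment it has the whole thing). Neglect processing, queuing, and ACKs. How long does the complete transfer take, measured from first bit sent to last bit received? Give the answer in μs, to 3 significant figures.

Per-hop transmission t_tx = L/R = 64000/1400000000 = 45.7143 μs.
Per-hop propagation t_prop = 69000/204000000 = 338.235 μs.
Pipeline fill: first packet needs 3·t_tx to clear all hops; remaining 193 packets each add one t_tx.
Total = (3+194-1)·t_tx + 3·t_prop = 196·45.7143 + 3·338.235 = 9970 μs.

9970 μs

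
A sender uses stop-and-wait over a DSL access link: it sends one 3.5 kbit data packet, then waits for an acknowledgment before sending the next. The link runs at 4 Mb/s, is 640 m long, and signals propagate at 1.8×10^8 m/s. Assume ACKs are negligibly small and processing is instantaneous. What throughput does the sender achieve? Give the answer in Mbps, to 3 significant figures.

3.97 Mbps

t_tx = L/R = 3500/4000000 = 0.000875 s.
t_prop = 640/180000000 = 3.55556e-06 s; RTT = 7.11111e-06 s.
Cycle = t_tx + RTT = 0.000882111 s.
Throughput = L / cycle = 3500 / 0.000882111 = 3.97 Mbps.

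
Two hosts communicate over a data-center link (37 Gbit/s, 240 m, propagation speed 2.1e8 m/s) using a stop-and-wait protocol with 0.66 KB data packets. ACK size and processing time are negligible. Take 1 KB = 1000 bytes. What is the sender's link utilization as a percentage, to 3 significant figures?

5.88 %

t_tx = L/R = 5280/37000000000 = 1.42703e-07 s.
t_prop = 240/210000000 = 1.14286e-06 s; RTT = 2.28571e-06 s.
Cycle = t_tx + RTT = 2.42842e-06 s.
Utilization = t_tx / cycle = 1.42703e-07/2.42842e-06 = 5.88 %.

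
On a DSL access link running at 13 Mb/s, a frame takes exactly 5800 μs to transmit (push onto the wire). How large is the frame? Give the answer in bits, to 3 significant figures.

L = R × t_tx = 13000000 b/s × 0.0058 s = 75400 bits.

75400 bits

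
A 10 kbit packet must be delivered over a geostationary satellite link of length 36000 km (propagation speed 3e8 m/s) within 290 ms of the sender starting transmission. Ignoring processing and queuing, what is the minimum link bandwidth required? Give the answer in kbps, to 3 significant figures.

58.8 kbps

Propagation delay = 36000000 / 300000000 = 120 ms.
Transmission budget = 290 − 120 = 170 ms.
R ≥ L / t_tx = 10000 bits / 0.17 s = 58.8 kbps.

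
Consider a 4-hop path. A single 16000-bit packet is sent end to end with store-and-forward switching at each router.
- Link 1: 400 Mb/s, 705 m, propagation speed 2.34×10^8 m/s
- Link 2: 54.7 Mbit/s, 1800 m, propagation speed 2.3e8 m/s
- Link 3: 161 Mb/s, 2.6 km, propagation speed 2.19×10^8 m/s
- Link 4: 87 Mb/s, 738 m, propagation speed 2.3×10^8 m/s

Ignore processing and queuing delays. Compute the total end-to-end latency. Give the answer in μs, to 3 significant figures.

642 μs

Transmission delays (L/R per hop): 40, 292.505, 99.3789, 183.908 μs; sum = 615.791 μs.
Propagation delays (d/s per hop): 3.01282, 7.82609, 11.8721, 3.2087 μs; sum = 25.9197 μs.
End-to-end = 642 μs.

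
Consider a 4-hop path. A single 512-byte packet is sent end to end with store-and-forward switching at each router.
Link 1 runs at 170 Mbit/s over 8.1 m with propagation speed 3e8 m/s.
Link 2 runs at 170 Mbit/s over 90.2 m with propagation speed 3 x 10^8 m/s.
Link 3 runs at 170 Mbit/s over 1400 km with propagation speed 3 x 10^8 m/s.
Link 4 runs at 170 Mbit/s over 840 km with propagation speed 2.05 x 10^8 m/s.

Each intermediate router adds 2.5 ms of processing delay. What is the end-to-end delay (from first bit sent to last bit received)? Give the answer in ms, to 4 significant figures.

L = 512 × 8 = 4096 bits.
Transmission delay per hop = L/R = 4096/170000000 = 0.0240941 ms; 4 hops → 0.0963765 ms.
Propagation delays (d/s per hop): 2.7e-05, 0.000300667, 4.66667, 4.09756 ms; sum = 8.76456 ms.
Processing at 3 router(s): 3 × 2.5 ms = 7.5 ms.
End-to-end = 16.36 ms.

16.36 ms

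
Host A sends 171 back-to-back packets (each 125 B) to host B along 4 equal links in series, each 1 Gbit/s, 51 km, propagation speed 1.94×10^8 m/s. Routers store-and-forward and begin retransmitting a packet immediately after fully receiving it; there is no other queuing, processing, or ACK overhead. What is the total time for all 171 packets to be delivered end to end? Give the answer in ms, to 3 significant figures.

Per-hop transmission t_tx = L/R = 1000/1000000000 = 0.001 ms.
Per-hop propagation t_prop = 51000/194000000 = 0.262887 ms.
Pipeline fill: first packet needs 4·t_tx to clear all hops; remaining 170 packets each add one t_tx.
Total = (4+171-1)·t_tx + 4·t_prop = 174·0.001 + 4·0.262887 = 1.23 ms.

1.23 ms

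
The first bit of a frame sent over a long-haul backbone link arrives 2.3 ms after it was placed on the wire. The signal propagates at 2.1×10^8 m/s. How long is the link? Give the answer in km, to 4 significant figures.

483.0 km

d = s × t_prop = 210000000 × 0.0023 = 483.0 km.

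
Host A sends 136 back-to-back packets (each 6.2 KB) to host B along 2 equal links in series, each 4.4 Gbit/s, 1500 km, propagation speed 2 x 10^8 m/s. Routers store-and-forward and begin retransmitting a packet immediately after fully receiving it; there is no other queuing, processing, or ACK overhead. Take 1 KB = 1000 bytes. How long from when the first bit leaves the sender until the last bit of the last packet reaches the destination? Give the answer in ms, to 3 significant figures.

16.5 ms

Per-hop transmission t_tx = L/R = 49600/4400000000 = 0.0112727 ms.
Per-hop propagation t_prop = 1500000/200000000 = 7.5 ms.
Pipeline fill: first packet needs 2·t_tx to clear all hops; remaining 135 packets each add one t_tx.
Total = (2+136-1)·t_tx + 2·t_prop = 137·0.0112727 + 2·7.5 = 16.5 ms.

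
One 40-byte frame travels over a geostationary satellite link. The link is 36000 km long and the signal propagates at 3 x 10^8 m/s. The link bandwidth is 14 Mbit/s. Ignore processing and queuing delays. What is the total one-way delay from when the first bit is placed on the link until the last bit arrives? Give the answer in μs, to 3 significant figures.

L = 40 × 8 = 320 bits.
Transmission delay = L/R = 320 / 14000000 = 22.8571 μs.
Propagation delay = d/s = 36000000 m / 300000000 m/s = 120000 μs.
Total = 120000 μs.

120000 μs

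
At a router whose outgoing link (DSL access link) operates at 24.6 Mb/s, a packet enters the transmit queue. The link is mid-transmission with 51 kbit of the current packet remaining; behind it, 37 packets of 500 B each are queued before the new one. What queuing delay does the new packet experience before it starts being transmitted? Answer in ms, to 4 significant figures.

8.089 ms

Each queued packet: L/R = 4000/24600000 = 0.162602 ms.
37 queued → 6.01626 ms.
Plus remaining 51000 bits of current packet: 2.07317 ms.
Queuing delay = 8.089 ms.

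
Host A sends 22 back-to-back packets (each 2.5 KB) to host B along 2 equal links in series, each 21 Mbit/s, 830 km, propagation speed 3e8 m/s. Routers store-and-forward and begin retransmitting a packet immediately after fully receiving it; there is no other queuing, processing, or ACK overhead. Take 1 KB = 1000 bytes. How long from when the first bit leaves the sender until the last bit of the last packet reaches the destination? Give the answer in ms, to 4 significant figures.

27.44 ms

Per-hop transmission t_tx = L/R = 20000/21000000 = 0.952381 ms.
Per-hop propagation t_prop = 830000/300000000 = 2.76667 ms.
Pipeline fill: first packet needs 2·t_tx to clear all hops; remaining 21 packets each add one t_tx.
Total = (2+22-1)·t_tx + 2·t_prop = 23·0.952381 + 2·2.76667 = 27.44 ms.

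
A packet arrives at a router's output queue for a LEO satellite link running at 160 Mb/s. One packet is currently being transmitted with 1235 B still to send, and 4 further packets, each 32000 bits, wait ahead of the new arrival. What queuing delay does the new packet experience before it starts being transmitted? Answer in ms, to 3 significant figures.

0.862 ms

Each queued packet: L/R = 32000/160000000 = 0.2 ms.
4 queued → 0.8 ms.
Plus remaining 9880 bits of current packet: 0.06175 ms.
Queuing delay = 0.862 ms.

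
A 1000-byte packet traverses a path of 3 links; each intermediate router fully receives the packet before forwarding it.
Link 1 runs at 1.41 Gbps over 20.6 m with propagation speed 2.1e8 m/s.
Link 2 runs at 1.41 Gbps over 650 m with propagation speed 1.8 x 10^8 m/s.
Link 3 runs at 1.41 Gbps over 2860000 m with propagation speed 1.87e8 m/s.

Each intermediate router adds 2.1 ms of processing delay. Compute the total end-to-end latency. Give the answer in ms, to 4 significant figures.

19.51 ms

L = 1000 × 8 = 8000 bits.
Transmission delay per hop = L/R = 8000/1410000000 = 0.00567376 ms; 3 hops → 0.0170213 ms.
Propagation delays (d/s per hop): 9.80952e-05, 0.00361111, 15.2941 ms; sum = 15.2978 ms.
Processing at 2 router(s): 2 × 2.1 ms = 4.2 ms.
End-to-end = 19.51 ms.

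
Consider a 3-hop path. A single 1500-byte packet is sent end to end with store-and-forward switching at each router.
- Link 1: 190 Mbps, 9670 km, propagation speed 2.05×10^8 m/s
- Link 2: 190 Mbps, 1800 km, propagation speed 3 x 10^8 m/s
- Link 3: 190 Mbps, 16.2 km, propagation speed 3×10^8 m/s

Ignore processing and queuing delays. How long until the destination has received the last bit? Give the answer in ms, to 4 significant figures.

L = 1500 × 8 = 12000 bits.
Transmission delay per hop = L/R = 12000/190000000 = 0.0631579 ms; 3 hops → 0.189474 ms.
Propagation delays (d/s per hop): 47.1707, 6, 0.054 ms; sum = 53.2247 ms.
End-to-end = 53.41 ms.

53.41 ms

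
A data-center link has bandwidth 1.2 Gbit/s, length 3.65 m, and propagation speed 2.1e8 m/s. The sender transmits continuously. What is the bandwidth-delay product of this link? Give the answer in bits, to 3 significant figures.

Propagation delay = 3.65 / 210000000 = 1.7381e-08 s.
BDP = R × t_prop = 1200000000 × 1.7381e-08 = 20.8571 bits.

20.9 bits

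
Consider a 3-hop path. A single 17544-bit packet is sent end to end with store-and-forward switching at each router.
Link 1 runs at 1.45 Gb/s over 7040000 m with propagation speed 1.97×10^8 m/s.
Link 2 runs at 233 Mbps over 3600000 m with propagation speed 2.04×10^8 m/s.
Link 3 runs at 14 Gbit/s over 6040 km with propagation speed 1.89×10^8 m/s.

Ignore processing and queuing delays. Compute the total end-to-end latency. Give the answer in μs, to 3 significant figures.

Transmission delays (L/R per hop): 12.0993, 75.2961, 1.25314 μs; sum = 88.6486 μs.
Propagation delays (d/s per hop): 35736, 17647.1, 31957.7 μs; sum = 85340.8 μs.
End-to-end = 85400 μs.

85400 μs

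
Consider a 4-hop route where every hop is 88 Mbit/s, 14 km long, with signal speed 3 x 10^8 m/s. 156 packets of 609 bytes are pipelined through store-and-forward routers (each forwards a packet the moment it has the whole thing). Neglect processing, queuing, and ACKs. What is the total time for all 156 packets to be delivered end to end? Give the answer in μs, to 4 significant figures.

Per-hop transmission t_tx = L/R = 4872/88000000 = 55.3636 μs.
Per-hop propagation t_prop = 14000/300000000 = 46.6667 μs.
Pipeline fill: first packet needs 4·t_tx to clear all hops; remaining 155 packets each add one t_tx.
Total = (4+156-1)·t_tx + 4·t_prop = 159·55.3636 + 4·46.6667 = 8989 μs.

8989 μs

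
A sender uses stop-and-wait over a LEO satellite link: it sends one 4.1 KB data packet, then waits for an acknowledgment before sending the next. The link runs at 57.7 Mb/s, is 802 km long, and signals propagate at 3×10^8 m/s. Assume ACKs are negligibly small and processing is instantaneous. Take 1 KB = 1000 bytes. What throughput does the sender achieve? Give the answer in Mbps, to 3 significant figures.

5.55 Mbps

t_tx = L/R = 32800/57700000 = 0.000568458 s.
t_prop = 802000/300000000 = 0.00267333 s; RTT = 0.00534667 s.
Cycle = t_tx + RTT = 0.00591512 s.
Throughput = L / cycle = 32800 / 0.00591512 = 5.55 Mbps.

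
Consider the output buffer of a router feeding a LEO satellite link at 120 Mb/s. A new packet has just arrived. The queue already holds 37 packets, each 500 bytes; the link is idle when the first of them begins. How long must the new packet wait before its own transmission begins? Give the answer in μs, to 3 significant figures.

1230 μs

Each queued packet: L/R = 4000/120000000 = 33.3333 μs.
37 queued → 1233.33 μs.
Queuing delay = 1230 μs.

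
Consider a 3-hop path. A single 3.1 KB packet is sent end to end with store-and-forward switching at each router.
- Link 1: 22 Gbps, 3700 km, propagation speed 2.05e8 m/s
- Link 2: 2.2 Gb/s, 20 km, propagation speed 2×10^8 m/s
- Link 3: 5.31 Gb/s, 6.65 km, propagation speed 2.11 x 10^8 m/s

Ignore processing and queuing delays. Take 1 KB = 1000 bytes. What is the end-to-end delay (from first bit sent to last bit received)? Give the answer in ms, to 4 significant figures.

L = 24800 bits.
Transmission delays (L/R per hop): 0.00112727, 0.0112727, 0.00467043 ms; sum = 0.0170704 ms.
Propagation delays (d/s per hop): 18.0488, 0.1, 0.0315166 ms; sum = 18.1803 ms.
End-to-end = 18.20 ms.

18.20 ms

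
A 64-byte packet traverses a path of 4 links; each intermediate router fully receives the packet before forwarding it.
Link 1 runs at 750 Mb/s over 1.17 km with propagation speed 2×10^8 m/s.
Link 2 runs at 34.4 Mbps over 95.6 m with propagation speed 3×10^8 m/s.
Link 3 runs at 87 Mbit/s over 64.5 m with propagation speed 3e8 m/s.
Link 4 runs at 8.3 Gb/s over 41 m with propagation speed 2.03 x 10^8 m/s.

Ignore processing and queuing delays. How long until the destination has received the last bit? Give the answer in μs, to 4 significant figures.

28.10 μs

L = 64 × 8 = 512 bits.
Transmission delays (L/R per hop): 0.682667, 14.8837, 5.88506, 0.0616867 μs; sum = 21.5131 μs.
Propagation delays (d/s per hop): 5.85, 0.318667, 0.215, 0.20197 μs; sum = 6.58564 μs.
End-to-end = 28.10 μs.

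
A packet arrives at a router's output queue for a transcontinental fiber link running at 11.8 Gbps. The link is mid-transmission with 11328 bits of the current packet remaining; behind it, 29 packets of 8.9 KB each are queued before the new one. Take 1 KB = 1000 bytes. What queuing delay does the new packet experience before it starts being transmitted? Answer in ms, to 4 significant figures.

0.1759 ms

Each queued packet: L/R = 71200/11800000000 = 0.0060339 ms.
29 queued → 0.174983 ms.
Plus remaining 11328 bits of current packet: 0.00096 ms.
Queuing delay = 0.1759 ms.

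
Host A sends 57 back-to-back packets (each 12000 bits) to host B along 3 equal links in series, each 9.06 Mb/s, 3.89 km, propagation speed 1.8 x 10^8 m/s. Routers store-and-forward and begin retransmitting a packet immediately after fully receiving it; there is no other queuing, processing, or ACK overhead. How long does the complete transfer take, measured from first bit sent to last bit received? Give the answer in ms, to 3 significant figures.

Per-hop transmission t_tx = L/R = 12000/9060000 = 1.3245 ms.
Per-hop propagation t_prop = 3890/180000000 = 0.0216111 ms.
Pipeline fill: first packet needs 3·t_tx to clear all hops; remaining 56 packets each add one t_tx.
Total = (3+57-1)·t_tx + 3·t_prop = 59·1.3245 + 3·0.0216111 = 78.2 ms.

78.2 ms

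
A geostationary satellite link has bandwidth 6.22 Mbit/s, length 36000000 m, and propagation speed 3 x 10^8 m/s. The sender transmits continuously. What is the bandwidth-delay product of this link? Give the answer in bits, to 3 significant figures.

746000 bits

Propagation delay = 36000000 / 300000000 = 0.12 s.
BDP = R × t_prop = 6220000 × 0.12 = 746400 bits.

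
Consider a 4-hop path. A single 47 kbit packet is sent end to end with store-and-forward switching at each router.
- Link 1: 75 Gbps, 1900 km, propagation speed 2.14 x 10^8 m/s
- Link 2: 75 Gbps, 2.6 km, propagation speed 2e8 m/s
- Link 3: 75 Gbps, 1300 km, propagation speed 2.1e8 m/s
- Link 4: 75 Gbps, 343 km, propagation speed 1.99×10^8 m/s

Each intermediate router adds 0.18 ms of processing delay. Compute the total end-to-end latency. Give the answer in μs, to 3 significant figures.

L = 47000 bits.
Transmission delay per hop = L/R = 47000/75000000000 = 0.626667 μs; 4 hops → 2.50667 μs.
Propagation delays (d/s per hop): 8878.5, 13, 6190.48, 1723.62 μs; sum = 16805.6 μs.
Processing at 3 router(s): 3 × 0.18 ms = 540 μs.
End-to-end = 17300 μs.

17300 μs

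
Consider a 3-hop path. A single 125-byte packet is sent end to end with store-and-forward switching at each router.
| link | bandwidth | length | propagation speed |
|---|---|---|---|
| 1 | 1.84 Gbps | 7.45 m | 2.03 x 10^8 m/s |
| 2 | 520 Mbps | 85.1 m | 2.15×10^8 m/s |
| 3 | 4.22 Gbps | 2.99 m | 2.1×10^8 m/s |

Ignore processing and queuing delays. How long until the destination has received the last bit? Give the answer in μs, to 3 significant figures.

L = 125 × 8 = 1000 bits.
Transmission delays (L/R per hop): 0.543478, 1.92308, 0.236967 μs; sum = 2.70352 μs.
Propagation delays (d/s per hop): 0.0366995, 0.395814, 0.0142381 μs; sum = 0.446752 μs.
End-to-end = 3.15 μs.

3.15 μs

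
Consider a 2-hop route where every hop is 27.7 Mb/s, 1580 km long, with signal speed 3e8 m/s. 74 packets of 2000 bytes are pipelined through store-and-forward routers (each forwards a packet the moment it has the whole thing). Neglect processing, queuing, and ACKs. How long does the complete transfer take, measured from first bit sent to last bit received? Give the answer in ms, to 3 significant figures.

53.9 ms

Per-hop transmission t_tx = L/R = 16000/27700000 = 0.577617 ms.
Per-hop propagation t_prop = 1580000/300000000 = 5.26667 ms.
Pipeline fill: first packet needs 2·t_tx to clear all hops; remaining 73 packets each add one t_tx.
Total = (2+74-1)·t_tx + 2·t_prop = 75·0.577617 + 2·5.26667 = 53.9 ms.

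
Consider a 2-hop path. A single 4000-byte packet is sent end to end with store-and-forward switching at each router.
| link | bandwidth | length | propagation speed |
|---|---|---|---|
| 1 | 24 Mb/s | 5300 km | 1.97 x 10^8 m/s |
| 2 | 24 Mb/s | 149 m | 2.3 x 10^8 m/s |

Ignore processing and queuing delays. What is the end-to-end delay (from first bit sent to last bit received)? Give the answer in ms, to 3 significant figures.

L = 4000 × 8 = 32000 bits.
Transmission delay per hop = L/R = 32000/24000000 = 1.33333 ms; 2 hops → 2.66667 ms.
Propagation delays (d/s per hop): 26.9036, 0.000647826 ms; sum = 26.9042 ms.
End-to-end = 29.6 ms.

29.6 ms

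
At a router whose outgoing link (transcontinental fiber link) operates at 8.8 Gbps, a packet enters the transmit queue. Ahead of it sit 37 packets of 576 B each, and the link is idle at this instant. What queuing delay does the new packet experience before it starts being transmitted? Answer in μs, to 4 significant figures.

Each queued packet: L/R = 4608/8800000000 = 0.523636 μs.
37 queued → 19.3745 μs.
Queuing delay = 19.37 μs.

19.37 μs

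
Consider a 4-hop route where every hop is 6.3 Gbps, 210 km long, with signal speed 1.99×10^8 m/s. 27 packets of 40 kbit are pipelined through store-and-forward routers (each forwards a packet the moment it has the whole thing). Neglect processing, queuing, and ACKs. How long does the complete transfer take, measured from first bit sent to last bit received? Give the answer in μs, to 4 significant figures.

4412 μs

Per-hop transmission t_tx = L/R = 40000/6300000000 = 6.34921 μs.
Per-hop propagation t_prop = 210000/199000000 = 1055.28 μs.
Pipeline fill: first packet needs 4·t_tx to clear all hops; remaining 26 packets each add one t_tx.
Total = (4+27-1)·t_tx + 4·t_prop = 30·6.34921 + 4·1055.28 = 4412 μs.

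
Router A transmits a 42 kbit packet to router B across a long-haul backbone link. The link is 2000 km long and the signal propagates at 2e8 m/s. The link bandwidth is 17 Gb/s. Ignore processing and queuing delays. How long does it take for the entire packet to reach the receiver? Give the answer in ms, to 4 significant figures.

10.00 ms

L = 42000 bits.
Transmission delay = L/R = 42000 / 17000000000 = 0.00247059 ms.
Propagation delay = d/s = 2000000 m / 200000000 m/s = 10 ms.
Total = 10.00 ms.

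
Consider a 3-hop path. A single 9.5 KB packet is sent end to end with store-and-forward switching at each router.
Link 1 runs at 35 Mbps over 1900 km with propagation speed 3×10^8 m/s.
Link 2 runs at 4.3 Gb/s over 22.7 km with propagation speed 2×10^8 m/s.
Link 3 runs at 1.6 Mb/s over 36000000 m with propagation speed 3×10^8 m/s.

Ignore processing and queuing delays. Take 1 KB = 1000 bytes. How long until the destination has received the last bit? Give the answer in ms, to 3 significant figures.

176 ms

L = 76000 bits.
Transmission delays (L/R per hop): 2.17143, 0.0176744, 47.5 ms; sum = 49.6891 ms.
Propagation delays (d/s per hop): 6.33333, 0.1135, 120 ms; sum = 126.447 ms.
End-to-end = 176 ms.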